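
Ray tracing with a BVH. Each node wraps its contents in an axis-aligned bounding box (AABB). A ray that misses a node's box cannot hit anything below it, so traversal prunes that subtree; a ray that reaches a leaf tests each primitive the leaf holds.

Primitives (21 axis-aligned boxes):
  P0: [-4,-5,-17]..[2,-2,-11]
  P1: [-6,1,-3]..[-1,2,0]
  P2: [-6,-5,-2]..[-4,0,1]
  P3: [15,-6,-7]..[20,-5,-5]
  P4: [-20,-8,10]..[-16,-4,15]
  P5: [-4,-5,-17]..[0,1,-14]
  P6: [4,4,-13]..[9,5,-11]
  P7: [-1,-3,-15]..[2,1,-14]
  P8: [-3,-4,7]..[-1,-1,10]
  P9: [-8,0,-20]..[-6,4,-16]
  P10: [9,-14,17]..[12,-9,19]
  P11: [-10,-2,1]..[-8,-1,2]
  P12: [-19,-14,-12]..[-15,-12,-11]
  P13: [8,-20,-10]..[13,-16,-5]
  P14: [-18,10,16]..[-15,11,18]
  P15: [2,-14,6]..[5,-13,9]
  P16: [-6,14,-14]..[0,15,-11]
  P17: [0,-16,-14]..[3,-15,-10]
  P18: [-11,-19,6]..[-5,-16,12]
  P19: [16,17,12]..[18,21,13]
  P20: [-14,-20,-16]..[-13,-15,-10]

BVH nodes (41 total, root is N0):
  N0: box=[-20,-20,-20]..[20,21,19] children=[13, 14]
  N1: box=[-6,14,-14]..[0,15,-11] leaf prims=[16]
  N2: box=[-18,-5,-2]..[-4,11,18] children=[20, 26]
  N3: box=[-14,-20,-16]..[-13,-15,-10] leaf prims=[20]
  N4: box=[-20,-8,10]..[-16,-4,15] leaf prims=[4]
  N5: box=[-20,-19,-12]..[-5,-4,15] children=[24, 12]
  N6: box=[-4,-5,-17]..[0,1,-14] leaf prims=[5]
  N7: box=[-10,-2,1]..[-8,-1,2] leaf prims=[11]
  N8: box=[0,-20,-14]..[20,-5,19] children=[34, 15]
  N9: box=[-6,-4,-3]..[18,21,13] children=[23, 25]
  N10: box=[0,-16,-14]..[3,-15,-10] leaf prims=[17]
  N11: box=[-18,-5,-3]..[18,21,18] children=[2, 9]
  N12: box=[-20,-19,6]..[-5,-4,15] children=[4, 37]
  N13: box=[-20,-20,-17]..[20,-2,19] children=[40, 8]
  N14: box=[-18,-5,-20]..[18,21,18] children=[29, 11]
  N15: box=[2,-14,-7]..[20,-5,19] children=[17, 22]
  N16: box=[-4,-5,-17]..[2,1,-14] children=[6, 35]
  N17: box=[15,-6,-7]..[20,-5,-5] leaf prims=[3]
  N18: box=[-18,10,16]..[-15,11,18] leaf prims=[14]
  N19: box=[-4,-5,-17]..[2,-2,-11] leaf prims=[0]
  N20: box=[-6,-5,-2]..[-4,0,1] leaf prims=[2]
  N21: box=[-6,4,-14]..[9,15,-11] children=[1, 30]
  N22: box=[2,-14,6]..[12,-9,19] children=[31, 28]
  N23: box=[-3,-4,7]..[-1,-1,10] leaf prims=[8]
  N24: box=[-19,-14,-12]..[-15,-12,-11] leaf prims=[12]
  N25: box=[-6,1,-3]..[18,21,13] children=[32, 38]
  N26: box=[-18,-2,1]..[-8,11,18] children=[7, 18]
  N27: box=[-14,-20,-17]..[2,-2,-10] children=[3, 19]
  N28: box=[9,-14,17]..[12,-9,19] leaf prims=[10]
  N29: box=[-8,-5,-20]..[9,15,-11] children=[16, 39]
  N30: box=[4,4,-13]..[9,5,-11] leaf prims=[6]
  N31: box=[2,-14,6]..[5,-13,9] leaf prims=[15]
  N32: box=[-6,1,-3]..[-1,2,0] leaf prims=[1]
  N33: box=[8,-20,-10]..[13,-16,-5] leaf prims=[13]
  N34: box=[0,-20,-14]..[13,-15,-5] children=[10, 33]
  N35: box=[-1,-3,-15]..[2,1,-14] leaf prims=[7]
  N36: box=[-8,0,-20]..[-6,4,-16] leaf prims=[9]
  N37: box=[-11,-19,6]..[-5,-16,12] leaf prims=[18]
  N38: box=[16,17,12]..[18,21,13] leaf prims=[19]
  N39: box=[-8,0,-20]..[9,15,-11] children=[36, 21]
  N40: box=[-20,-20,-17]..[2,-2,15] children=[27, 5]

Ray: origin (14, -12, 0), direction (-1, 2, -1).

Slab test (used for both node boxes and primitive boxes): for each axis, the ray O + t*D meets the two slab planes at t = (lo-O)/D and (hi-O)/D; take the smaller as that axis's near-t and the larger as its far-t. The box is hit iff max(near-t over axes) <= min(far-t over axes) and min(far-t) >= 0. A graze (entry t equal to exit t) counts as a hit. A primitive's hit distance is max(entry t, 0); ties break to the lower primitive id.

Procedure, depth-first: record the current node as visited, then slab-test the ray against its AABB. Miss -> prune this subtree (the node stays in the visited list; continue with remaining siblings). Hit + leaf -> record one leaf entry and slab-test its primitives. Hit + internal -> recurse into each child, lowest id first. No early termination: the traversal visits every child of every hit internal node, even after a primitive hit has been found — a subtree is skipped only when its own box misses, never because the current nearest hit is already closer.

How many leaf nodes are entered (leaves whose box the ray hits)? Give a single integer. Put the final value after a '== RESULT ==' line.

Traverse from the root:
N0 x:[-6,34] y:[-4,33/2] z:[-19,20] -> hit [-4,33/2], descend [13, 14]
  N13 x:[-6,34] y:[-4,5] z:[-19,17] -> hit [-4,5], descend [8, 40]
    N8 x:[-6,14] y:[-4,7/2] z:[-19,14] -> hit [-4,7/2], descend [15, 34]
      N15 x:[-6,12] y:[-1,7/2] z:[-19,7] -> hit [-1,7/2], descend [17, 22]
        N17 x:[-6,-1] y:[3,7/2] z:[5,7] -> miss, prune
        N22 x:[2,12] y:[-1,3/2] z:[-19,-6] -> miss, prune
      N34 x:[1,14] y:[-4,-3/2] z:[5,14] -> miss, prune
    N40 x:[12,34] y:[-4,5] z:[-15,17] -> miss, prune
  N14 x:[-4,32] y:[7/2,33/2] z:[-18,20] -> hit [7/2,33/2], descend [11, 29]
    N11 x:[-4,32] y:[7/2,33/2] z:[-18,3] -> miss, prune
    N29 x:[5,22] y:[7/2,27/2] z:[11,20] -> hit [11,27/2], descend [16, 39]
      N16 x:[12,18] y:[7/2,13/2] z:[14,17] -> miss, prune
      N39 x:[5,22] y:[6,27/2] z:[11,20] -> hit [11,27/2], descend [21, 36]
        N21 x:[5,20] y:[8,27/2] z:[11,14] -> hit [11,27/2], descend [1, 30]
          N1 x:[14,20] y:[13,27/2] z:[11,14] -> miss, prune
          N30 x:[5,10] y:[8,17/2] z:[11,13] -> miss, prune
        N36 x:[20,22] y:[6,8] z:[16,20] -> miss, prune

order=[0, 13, 8, 15, 17, 22, 34, 40, 14, 11, 29, 16, 39, 21, 1, 30, 36]  |boxes|=17  |leaves|=0  hit=miss

== RESULT ==
0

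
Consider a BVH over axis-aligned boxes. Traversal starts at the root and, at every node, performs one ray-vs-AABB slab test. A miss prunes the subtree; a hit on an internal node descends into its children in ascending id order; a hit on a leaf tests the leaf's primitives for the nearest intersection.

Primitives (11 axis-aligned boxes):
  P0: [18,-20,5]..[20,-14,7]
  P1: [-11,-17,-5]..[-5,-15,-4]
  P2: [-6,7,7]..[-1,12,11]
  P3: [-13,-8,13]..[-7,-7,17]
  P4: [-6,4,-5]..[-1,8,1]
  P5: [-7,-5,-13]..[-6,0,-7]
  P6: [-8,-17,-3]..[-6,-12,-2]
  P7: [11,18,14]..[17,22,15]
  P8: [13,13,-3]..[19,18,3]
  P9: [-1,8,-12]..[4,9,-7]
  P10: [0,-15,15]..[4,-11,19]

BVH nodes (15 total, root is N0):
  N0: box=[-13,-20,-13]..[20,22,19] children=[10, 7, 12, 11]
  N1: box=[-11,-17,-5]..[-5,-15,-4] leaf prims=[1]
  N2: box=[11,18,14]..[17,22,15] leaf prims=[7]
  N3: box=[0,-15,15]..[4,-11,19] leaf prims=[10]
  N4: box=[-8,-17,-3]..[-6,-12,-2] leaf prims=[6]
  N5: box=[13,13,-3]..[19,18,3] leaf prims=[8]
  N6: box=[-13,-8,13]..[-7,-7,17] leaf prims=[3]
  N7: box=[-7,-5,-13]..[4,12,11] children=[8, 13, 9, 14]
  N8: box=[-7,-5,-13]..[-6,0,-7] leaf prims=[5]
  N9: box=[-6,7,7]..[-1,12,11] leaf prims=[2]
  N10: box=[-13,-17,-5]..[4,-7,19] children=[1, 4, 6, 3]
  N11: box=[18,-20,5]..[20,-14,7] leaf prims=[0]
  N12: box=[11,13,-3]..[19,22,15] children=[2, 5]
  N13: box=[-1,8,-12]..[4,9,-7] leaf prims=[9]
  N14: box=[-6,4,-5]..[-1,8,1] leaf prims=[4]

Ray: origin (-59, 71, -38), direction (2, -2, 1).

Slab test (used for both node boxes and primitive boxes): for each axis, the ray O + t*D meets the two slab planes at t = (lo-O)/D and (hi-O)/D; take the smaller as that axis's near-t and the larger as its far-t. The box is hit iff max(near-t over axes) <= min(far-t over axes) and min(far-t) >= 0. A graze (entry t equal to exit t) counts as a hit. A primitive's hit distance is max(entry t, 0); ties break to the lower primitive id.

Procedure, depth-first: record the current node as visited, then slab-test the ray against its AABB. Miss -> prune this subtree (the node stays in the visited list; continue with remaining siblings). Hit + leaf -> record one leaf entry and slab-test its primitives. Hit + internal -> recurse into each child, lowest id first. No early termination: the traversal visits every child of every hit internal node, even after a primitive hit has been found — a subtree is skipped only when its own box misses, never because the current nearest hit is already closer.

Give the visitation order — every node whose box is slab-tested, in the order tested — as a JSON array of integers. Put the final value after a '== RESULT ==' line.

Walk:
N0 x:[23,79/2] y:[49/2,91/2] z:[25,57] -> hit [25,79/2], descend [7, 10, 11, 12]
  N7 x:[26,63/2] y:[59/2,38] z:[25,49] -> hit [59/2,63/2], descend [8, 9, 13, 14]
    N8 x:[26,53/2] y:[71/2,38] z:[25,31] -> miss, prune
    N9 x:[53/2,29] y:[59/2,32] z:[45,49] -> miss, prune
    N13 x:[29,63/2] y:[31,63/2] z:[26,31] -> hit [31,31] leaf, test {P9@t=31}
    N14 x:[53/2,29] y:[63/2,67/2] z:[33,39] -> miss, prune
  N10 x:[23,63/2] y:[39,44] z:[33,57] -> miss, prune
  N11 x:[77/2,79/2] y:[85/2,91/2] z:[43,45] -> miss, prune
  N12 x:[35,39] y:[49/2,29] z:[35,53] -> miss, prune

Visited [0, 7, 8, 9, 13, 14, 10, 11, 12]. Tests: 9 box, 1 leaf. Nearest: P9.

== RESULT ==
[0, 7, 8, 9, 13, 14, 10, 11, 12]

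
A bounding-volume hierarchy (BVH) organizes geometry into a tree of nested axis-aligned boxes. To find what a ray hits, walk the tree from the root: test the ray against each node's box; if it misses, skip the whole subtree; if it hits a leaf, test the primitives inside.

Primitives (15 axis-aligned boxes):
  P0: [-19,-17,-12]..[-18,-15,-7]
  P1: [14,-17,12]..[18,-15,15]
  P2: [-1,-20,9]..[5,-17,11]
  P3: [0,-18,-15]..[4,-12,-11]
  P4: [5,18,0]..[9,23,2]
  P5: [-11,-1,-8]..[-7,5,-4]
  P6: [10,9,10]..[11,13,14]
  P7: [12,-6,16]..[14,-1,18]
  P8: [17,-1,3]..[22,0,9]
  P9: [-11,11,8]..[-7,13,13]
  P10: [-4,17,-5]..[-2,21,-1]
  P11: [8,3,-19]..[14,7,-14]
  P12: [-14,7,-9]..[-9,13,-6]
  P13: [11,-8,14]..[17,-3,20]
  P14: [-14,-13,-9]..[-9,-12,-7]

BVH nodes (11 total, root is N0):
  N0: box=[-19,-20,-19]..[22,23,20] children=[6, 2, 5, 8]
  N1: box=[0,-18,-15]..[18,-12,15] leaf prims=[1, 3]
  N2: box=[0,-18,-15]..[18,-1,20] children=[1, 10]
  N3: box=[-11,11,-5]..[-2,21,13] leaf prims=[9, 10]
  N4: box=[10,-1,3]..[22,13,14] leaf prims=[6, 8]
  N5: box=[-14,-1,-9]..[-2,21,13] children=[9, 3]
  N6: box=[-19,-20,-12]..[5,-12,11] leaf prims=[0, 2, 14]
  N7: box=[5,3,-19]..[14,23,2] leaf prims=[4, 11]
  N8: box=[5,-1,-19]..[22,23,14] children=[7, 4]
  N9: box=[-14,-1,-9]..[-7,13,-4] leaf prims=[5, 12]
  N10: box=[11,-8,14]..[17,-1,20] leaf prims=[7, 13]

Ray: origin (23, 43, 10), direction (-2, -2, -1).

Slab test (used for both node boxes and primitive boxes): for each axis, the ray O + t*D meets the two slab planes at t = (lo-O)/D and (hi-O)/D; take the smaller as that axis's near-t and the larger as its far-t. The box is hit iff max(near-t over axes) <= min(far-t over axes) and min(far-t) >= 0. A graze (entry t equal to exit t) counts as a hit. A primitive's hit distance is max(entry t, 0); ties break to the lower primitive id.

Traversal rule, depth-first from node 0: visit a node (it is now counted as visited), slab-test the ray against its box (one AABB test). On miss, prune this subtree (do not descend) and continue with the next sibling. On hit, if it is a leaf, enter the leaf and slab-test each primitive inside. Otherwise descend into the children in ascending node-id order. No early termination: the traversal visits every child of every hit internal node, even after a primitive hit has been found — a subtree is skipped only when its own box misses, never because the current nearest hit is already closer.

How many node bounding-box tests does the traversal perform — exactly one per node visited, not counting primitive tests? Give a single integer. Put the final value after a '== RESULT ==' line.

Traverse from the root:
N0 x:[1/2,21] y:[10,63/2] z:[-10,29] -> hit [10,21], descend [2, 5, 6, 8]
  N2 x:[5/2,23/2] y:[22,61/2] z:[-10,25] -> miss, prune
  N5 x:[25/2,37/2] y:[11,22] z:[-3,19] -> hit [25/2,37/2], descend [3, 9]
    N3 x:[25/2,17] y:[11,16] z:[-3,15] -> hit [25/2,15] leaf, test {P9(miss), P10@t=25/2}
    N9 x:[15,37/2] y:[15,22] z:[14,19] -> hit [15,37/2] leaf, test {P5(miss), P12@t=16}
  N6 x:[9,21] y:[55/2,63/2] z:[-1,22] -> miss, prune
  N8 x:[1/2,9] y:[10,22] z:[-4,29] -> miss, prune

7 AABB tests over nodes [0, 2, 5, 3, 9, 6, 8]; 2 leaves entered; closest P10.

== RESULT ==
7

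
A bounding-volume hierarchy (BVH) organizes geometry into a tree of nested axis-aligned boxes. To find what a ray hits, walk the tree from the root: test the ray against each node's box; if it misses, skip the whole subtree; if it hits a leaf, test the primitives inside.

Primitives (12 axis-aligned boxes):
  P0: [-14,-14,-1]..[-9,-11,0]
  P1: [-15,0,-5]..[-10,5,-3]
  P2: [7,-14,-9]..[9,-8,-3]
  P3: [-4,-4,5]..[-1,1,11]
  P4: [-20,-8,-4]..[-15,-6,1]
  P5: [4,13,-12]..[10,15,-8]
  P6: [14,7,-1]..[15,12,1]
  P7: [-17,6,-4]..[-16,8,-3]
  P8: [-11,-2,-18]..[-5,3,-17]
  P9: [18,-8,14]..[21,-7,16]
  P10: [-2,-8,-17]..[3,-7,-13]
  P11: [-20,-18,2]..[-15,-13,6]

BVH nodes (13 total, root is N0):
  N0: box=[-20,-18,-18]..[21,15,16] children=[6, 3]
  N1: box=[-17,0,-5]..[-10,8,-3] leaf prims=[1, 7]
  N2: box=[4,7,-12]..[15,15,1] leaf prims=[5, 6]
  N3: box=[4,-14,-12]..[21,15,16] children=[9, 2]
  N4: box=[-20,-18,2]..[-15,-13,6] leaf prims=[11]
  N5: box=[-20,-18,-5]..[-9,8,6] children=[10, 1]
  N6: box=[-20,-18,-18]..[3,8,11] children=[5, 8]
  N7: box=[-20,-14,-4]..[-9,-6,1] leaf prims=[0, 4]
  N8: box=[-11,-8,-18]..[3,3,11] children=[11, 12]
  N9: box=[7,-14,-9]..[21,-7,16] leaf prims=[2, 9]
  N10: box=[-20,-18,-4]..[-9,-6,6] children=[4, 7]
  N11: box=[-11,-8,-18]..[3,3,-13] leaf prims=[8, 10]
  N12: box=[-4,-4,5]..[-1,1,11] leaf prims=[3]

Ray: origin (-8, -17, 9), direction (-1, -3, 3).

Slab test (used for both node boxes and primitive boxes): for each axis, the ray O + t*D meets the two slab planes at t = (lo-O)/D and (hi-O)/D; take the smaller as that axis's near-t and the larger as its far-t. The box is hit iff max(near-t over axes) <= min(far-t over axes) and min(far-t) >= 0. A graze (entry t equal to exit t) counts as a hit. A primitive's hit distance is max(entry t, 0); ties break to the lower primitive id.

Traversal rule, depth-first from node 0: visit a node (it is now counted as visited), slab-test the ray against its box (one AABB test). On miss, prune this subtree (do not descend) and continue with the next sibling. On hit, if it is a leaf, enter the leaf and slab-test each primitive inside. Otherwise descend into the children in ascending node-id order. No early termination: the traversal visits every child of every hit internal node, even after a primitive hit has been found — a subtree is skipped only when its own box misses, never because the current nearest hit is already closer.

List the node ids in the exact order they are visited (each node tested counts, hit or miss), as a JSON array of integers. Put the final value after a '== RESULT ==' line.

Traverse from the root:
N0 x:[-29,12] y:[-32/3,1/3] z:[-9,7/3] -> hit [-9,1/3], descend [3, 6]
  N3 x:[-29,-12] y:[-32/3,-1] z:[-7,7/3] -> miss, prune
  N6 x:[-11,12] y:[-25/3,1/3] z:[-9,2/3] -> hit [-25/3,1/3], descend [5, 8]
    N5 x:[1,12] y:[-25/3,1/3] z:[-14/3,-1] -> miss, prune
    N8 x:[-11,3] y:[-20/3,-3] z:[-9,2/3] -> miss, prune

order=[0, 3, 6, 5, 8]  |boxes|=5  |leaves|=0  hit=miss

== RESULT ==
[0, 3, 6, 5, 8]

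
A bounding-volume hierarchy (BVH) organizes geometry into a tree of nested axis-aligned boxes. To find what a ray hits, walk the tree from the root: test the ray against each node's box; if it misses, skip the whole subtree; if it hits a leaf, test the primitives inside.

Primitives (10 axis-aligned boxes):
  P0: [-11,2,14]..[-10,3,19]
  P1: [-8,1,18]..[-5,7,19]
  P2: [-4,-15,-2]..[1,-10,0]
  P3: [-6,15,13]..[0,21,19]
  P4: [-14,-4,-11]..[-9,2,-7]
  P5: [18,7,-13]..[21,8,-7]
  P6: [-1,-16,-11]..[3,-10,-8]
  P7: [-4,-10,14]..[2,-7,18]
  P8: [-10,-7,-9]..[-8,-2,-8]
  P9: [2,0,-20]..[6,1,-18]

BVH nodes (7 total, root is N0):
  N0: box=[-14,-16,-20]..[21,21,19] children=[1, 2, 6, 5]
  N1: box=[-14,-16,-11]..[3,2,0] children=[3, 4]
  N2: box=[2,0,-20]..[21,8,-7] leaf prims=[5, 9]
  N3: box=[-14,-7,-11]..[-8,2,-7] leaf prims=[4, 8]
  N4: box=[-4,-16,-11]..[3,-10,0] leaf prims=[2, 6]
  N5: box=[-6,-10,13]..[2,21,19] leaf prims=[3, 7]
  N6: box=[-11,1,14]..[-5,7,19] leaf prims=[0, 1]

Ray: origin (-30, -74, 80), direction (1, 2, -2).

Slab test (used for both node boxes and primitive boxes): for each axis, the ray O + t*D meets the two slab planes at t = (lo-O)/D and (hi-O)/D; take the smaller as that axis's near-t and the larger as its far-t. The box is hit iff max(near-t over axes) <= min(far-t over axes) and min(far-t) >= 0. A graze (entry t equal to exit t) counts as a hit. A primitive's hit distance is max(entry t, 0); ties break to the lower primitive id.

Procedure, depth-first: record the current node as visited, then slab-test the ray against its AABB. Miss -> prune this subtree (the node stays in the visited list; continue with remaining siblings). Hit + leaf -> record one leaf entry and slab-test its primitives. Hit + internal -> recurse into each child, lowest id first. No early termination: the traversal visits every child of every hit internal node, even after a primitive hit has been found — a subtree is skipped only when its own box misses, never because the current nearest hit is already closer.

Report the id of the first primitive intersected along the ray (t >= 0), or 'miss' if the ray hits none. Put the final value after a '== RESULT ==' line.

Traverse from the root:
N0 x:[16,51] y:[29,95/2] z:[61/2,50] -> hit [61/2,95/2], descend [1, 2, 5, 6]
  N1 x:[16,33] y:[29,38] z:[40,91/2] -> miss, prune
  N2 x:[32,51] y:[37,41] z:[87/2,50] -> miss, prune
  N5 x:[24,32] y:[32,95/2] z:[61/2,67/2] -> hit [32,32] leaf, test {P3(miss), P7@t=32}
  N6 x:[19,25] y:[75/2,81/2] z:[61/2,33] -> miss, prune

Visited [0, 1, 2, 5, 6]. Tests: 5 box, 1 leaf. Nearest: P7.

== RESULT ==
7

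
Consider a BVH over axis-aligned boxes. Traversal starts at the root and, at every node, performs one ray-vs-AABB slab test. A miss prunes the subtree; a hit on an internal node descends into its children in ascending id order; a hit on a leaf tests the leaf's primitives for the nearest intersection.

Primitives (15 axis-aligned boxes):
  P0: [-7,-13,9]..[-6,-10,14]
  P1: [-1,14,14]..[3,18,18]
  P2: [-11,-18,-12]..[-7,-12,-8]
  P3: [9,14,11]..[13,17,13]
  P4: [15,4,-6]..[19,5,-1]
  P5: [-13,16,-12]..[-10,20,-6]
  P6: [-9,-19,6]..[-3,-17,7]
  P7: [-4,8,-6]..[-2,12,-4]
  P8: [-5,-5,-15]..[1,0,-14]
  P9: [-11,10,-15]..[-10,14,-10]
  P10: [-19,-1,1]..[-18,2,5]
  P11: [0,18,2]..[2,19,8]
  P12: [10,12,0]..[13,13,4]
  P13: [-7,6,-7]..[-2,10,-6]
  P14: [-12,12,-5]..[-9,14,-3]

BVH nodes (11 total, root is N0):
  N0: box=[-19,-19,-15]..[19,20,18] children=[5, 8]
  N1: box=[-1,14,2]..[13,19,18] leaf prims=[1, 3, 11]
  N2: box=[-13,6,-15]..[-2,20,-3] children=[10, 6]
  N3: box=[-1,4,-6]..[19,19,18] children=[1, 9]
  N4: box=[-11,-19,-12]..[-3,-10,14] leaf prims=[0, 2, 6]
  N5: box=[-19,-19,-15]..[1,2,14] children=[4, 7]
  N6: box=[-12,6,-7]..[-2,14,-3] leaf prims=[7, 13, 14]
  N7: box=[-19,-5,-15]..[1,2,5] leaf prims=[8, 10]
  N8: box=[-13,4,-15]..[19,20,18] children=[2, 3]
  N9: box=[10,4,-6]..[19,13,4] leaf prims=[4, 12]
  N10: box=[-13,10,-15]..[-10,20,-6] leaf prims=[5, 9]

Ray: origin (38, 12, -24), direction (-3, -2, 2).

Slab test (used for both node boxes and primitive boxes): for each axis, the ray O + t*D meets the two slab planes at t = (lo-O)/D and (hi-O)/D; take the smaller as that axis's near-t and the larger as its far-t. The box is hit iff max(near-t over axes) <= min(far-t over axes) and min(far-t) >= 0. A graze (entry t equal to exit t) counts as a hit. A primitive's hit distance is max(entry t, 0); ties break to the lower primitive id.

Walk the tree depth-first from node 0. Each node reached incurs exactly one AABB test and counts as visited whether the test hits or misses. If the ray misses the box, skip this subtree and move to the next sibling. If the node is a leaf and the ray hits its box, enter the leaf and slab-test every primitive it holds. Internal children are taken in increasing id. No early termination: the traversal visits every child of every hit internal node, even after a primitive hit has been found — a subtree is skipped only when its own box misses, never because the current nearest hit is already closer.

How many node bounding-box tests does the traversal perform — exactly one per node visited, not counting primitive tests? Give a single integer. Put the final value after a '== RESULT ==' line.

Walk:
N0 x:[19/3,19] y:[-4,31/2] z:[9/2,21] -> hit [19/3,31/2], descend [5, 8]
  N5 x:[37/3,19] y:[5,31/2] z:[9/2,19] -> hit [37/3,31/2], descend [4, 7]
    N4 x:[41/3,49/3] y:[11,31/2] z:[6,19] -> hit [41/3,31/2] leaf, test {P0(miss), P2(miss), P6@t=15}
    N7 x:[37/3,19] y:[5,17/2] z:[9/2,29/2] -> miss, prune
  N8 x:[19/3,17] y:[-4,4] z:[9/2,21] -> miss, prune

5 AABB tests over nodes [0, 5, 4, 7, 8]; 1 leaf entered; closest P6.

== RESULT ==
5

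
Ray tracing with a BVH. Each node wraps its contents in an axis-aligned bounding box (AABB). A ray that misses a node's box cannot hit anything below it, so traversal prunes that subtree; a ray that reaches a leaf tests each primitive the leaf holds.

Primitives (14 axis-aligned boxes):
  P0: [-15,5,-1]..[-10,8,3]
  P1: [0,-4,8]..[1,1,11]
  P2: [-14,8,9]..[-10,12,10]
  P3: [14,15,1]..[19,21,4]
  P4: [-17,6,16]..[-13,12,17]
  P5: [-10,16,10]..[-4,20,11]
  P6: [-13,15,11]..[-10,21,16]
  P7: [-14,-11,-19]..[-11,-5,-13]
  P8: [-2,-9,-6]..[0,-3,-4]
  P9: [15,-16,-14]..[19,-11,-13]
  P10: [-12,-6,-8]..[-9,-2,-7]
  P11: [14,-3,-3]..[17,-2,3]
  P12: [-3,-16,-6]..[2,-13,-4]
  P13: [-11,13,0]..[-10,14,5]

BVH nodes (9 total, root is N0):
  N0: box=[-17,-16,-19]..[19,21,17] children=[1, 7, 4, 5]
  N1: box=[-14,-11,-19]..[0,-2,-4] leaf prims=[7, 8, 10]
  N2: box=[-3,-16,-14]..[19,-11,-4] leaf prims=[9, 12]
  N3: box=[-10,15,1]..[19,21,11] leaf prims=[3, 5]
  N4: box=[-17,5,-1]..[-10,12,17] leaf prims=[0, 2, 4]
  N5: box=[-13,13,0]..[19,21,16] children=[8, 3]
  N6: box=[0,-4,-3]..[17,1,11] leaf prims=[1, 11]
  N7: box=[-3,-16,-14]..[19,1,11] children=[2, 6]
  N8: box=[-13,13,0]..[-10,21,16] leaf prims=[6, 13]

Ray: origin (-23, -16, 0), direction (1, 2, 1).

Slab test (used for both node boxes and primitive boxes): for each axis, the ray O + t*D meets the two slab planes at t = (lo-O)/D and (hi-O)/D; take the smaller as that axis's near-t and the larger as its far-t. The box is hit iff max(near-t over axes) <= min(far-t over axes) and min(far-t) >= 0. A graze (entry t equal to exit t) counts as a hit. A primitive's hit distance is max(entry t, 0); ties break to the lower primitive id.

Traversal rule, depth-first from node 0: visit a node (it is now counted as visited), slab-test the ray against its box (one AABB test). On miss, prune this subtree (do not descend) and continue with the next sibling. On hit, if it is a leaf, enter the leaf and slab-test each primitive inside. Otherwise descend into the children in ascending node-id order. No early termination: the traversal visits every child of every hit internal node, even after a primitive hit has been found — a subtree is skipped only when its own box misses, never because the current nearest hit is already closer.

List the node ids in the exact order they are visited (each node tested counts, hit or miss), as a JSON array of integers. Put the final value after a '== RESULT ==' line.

Trace the traversal:
N0 x:[6,42] y:[0,37/2] z:[-19,17] -> hit [6,17], descend [1, 4, 5, 7]
  N1 x:[9,23] y:[5/2,7] z:[-19,-4] -> miss, prune
  N4 x:[6,13] y:[21/2,14] z:[-1,17] -> hit [21/2,13] leaf, test {P0(miss), P2(miss), P4(miss)}
  N5 x:[10,42] y:[29/2,37/2] z:[0,16] -> hit [29/2,16], descend [3, 8]
    N3 x:[13,42] y:[31/2,37/2] z:[1,11] -> miss, prune
    N8 x:[10,13] y:[29/2,37/2] z:[0,16] -> miss, prune
  N7 x:[20,42] y:[0,17/2] z:[-14,11] -> miss, prune

Summary -> nodes [0, 1, 4, 5, 3, 8, 7]; box-tests=7; leaf-entries=1; first=miss

== RESULT ==
[0, 1, 4, 5, 3, 8, 7]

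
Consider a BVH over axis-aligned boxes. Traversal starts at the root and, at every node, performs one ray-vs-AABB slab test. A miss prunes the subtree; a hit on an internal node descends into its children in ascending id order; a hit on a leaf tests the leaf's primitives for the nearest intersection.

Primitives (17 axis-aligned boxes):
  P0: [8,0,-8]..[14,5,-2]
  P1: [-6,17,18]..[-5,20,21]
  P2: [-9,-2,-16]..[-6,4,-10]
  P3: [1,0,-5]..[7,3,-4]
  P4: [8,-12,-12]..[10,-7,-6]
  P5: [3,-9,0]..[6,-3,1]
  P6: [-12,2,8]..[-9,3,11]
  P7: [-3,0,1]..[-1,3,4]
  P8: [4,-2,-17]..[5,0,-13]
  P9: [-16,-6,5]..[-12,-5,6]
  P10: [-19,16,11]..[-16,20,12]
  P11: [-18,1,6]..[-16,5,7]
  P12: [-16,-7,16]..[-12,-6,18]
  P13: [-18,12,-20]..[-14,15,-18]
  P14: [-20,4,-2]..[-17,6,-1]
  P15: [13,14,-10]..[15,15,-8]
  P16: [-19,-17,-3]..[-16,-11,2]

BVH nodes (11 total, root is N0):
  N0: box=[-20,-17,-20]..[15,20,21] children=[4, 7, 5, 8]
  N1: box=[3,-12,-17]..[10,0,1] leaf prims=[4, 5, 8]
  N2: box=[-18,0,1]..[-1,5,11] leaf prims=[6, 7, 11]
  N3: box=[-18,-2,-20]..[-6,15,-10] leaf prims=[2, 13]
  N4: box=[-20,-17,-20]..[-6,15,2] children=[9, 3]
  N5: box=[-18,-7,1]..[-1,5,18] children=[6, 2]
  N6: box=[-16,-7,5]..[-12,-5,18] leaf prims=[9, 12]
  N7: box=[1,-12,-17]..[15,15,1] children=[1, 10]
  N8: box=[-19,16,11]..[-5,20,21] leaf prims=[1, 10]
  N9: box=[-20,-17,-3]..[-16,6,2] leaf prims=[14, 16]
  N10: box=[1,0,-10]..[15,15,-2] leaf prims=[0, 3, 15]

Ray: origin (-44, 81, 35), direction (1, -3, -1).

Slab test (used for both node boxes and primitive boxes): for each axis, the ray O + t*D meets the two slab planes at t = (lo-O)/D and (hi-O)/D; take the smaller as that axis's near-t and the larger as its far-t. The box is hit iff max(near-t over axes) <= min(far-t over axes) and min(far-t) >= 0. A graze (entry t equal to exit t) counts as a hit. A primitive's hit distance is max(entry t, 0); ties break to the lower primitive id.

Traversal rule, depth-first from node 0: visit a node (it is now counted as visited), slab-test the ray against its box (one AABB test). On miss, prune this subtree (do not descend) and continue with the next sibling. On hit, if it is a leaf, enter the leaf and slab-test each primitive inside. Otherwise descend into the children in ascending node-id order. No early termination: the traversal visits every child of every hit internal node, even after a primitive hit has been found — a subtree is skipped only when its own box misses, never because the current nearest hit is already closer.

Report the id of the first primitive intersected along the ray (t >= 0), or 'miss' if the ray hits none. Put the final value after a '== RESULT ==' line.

Traverse from the root:
N0 x:[24,59] y:[61/3,98/3] z:[14,55] -> hit [24,98/3], descend [4, 5, 7, 8]
  N4 x:[24,38] y:[22,98/3] z:[33,55] -> miss, prune
  N5 x:[26,43] y:[76/3,88/3] z:[17,34] -> hit [26,88/3], descend [2, 6]
    N2 x:[26,43] y:[76/3,27] z:[24,34] -> hit [26,27] leaf, test {P6(miss), P7(miss), P11(miss)}
    N6 x:[28,32] y:[86/3,88/3] z:[17,30] -> hit [86/3,88/3] leaf, test {P9@t=29, P12(miss)}
  N7 x:[45,59] y:[22,31] z:[34,52] -> miss, prune
  N8 x:[25,39] y:[61/3,65/3] z:[14,24] -> miss, prune

order=[0, 4, 5, 2, 6, 7, 8]  |boxes|=7  |leaves|=2  hit=P9

== RESULT ==
9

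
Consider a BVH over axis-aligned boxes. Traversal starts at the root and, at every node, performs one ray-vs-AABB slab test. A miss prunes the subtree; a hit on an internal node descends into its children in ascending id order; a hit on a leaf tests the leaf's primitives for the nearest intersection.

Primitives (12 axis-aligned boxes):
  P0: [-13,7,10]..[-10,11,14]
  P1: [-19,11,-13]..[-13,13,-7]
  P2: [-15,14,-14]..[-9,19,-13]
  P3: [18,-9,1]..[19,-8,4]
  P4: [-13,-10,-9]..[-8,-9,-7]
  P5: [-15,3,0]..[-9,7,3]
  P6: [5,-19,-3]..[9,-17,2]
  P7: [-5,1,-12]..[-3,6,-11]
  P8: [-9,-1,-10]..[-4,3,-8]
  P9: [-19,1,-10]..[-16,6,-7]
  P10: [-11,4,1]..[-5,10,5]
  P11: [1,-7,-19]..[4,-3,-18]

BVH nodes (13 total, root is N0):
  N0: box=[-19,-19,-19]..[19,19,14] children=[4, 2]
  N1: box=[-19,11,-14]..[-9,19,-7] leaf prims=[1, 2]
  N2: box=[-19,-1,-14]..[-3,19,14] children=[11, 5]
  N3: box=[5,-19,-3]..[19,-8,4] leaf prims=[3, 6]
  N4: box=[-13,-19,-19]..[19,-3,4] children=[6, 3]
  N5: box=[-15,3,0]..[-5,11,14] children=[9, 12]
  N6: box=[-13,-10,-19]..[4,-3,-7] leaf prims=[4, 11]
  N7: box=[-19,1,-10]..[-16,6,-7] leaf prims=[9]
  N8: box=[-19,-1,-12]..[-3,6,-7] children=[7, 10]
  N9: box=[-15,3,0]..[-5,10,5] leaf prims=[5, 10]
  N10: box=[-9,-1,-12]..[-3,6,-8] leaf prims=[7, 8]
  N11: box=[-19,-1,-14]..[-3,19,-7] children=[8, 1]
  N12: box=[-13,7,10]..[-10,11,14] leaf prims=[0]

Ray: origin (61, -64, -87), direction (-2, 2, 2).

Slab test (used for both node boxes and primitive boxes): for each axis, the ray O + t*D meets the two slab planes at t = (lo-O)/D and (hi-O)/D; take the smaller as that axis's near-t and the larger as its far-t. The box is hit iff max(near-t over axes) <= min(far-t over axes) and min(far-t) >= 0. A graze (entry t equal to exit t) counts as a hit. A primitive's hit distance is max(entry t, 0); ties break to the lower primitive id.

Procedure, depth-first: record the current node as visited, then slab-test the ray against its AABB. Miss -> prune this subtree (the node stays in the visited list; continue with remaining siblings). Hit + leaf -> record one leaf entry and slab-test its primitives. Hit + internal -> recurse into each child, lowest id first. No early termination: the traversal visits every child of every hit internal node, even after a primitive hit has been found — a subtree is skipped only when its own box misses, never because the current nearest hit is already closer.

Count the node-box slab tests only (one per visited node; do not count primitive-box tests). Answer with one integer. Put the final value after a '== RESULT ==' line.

Walk:
N0 x:[21,40] y:[45/2,83/2] z:[34,101/2] -> hit [34,40], descend [2, 4]
  N2 x:[32,40] y:[63/2,83/2] z:[73/2,101/2] -> hit [73/2,40], descend [5, 11]
    N5 x:[33,38] y:[67/2,75/2] z:[87/2,101/2] -> miss, prune
    N11 x:[32,40] y:[63/2,83/2] z:[73/2,40] -> hit [73/2,40], descend [1, 8]
      N1 x:[35,40] y:[75/2,83/2] z:[73/2,40] -> hit [75/2,40] leaf, test {P1@t=75/2, P2(miss)}
      N8 x:[32,40] y:[63/2,35] z:[75/2,40] -> miss, prune
  N4 x:[21,37] y:[45/2,61/2] z:[34,91/2] -> miss, prune

Summary -> nodes [0, 2, 5, 11, 1, 8, 4]; box-tests=7; leaf-entries=1; first=P1

== RESULT ==
7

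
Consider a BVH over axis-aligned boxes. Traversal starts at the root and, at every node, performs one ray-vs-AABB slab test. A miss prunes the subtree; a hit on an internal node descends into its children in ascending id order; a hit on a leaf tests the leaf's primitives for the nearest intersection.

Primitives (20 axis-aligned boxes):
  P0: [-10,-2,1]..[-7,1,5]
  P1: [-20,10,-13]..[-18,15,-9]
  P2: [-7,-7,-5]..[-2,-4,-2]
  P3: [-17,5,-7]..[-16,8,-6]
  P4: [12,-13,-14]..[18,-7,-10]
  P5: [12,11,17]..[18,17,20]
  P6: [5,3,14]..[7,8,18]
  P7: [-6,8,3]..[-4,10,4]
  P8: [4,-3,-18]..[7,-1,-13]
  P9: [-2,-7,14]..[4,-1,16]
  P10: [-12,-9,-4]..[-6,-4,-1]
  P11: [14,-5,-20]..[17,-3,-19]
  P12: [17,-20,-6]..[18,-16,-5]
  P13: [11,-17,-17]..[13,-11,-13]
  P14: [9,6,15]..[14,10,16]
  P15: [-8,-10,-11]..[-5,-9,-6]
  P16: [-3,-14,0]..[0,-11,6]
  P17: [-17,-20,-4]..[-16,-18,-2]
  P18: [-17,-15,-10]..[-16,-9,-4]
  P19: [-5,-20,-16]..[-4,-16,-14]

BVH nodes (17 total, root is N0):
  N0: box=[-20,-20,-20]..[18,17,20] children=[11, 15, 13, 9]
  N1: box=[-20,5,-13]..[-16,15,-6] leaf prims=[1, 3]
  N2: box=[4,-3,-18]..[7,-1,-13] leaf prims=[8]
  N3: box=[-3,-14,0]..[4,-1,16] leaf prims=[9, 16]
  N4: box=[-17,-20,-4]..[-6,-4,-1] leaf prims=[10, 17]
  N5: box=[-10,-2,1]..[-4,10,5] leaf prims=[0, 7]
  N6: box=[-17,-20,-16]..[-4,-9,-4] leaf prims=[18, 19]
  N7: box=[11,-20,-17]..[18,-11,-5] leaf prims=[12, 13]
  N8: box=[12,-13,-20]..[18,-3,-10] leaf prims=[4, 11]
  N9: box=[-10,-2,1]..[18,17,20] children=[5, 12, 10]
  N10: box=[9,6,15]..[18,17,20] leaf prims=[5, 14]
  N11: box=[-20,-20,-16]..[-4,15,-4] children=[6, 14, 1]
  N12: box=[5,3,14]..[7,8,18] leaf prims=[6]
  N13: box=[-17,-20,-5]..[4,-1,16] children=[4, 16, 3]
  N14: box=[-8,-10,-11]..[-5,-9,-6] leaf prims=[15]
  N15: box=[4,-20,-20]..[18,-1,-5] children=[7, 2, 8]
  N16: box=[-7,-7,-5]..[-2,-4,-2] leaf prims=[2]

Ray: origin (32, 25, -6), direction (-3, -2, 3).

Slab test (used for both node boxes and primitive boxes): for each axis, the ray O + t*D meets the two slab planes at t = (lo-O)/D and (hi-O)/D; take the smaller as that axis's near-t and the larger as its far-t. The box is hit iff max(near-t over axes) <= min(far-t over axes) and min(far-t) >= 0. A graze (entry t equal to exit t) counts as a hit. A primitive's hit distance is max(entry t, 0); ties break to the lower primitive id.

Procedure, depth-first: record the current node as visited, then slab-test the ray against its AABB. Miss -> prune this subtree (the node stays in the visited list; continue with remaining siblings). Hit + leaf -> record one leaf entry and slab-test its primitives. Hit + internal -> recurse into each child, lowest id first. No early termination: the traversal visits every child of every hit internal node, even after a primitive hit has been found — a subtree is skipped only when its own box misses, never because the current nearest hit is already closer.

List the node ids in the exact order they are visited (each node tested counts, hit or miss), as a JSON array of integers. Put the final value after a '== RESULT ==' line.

Walk:
N0 x:[14/3,52/3] y:[4,45/2] z:[-14/3,26/3] -> hit [14/3,26/3], descend [9, 11, 13, 15]
  N9 x:[14/3,14] y:[4,27/2] z:[7/3,26/3] -> hit [14/3,26/3], descend [5, 10, 12]
    N5 x:[12,14] y:[15/2,27/2] z:[7/3,11/3] -> miss, prune
    N10 x:[14/3,23/3] y:[4,19/2] z:[7,26/3] -> hit [7,23/3] leaf, test {P5(miss), P14(miss)}
    N12 x:[25/3,9] y:[17/2,11] z:[20/3,8] -> miss, prune
  N11 x:[12,52/3] y:[5,45/2] z:[-10/3,2/3] -> miss, prune
  N13 x:[28/3,49/3] y:[13,45/2] z:[1/3,22/3] -> miss, prune
  N15 x:[14/3,28/3] y:[13,45/2] z:[-14/3,1/3] -> miss, prune

Summary -> nodes [0, 9, 5, 10, 12, 11, 13, 15]; box-tests=8; leaf-entries=1; first=miss

== RESULT ==
[0, 9, 5, 10, 12, 11, 13, 15]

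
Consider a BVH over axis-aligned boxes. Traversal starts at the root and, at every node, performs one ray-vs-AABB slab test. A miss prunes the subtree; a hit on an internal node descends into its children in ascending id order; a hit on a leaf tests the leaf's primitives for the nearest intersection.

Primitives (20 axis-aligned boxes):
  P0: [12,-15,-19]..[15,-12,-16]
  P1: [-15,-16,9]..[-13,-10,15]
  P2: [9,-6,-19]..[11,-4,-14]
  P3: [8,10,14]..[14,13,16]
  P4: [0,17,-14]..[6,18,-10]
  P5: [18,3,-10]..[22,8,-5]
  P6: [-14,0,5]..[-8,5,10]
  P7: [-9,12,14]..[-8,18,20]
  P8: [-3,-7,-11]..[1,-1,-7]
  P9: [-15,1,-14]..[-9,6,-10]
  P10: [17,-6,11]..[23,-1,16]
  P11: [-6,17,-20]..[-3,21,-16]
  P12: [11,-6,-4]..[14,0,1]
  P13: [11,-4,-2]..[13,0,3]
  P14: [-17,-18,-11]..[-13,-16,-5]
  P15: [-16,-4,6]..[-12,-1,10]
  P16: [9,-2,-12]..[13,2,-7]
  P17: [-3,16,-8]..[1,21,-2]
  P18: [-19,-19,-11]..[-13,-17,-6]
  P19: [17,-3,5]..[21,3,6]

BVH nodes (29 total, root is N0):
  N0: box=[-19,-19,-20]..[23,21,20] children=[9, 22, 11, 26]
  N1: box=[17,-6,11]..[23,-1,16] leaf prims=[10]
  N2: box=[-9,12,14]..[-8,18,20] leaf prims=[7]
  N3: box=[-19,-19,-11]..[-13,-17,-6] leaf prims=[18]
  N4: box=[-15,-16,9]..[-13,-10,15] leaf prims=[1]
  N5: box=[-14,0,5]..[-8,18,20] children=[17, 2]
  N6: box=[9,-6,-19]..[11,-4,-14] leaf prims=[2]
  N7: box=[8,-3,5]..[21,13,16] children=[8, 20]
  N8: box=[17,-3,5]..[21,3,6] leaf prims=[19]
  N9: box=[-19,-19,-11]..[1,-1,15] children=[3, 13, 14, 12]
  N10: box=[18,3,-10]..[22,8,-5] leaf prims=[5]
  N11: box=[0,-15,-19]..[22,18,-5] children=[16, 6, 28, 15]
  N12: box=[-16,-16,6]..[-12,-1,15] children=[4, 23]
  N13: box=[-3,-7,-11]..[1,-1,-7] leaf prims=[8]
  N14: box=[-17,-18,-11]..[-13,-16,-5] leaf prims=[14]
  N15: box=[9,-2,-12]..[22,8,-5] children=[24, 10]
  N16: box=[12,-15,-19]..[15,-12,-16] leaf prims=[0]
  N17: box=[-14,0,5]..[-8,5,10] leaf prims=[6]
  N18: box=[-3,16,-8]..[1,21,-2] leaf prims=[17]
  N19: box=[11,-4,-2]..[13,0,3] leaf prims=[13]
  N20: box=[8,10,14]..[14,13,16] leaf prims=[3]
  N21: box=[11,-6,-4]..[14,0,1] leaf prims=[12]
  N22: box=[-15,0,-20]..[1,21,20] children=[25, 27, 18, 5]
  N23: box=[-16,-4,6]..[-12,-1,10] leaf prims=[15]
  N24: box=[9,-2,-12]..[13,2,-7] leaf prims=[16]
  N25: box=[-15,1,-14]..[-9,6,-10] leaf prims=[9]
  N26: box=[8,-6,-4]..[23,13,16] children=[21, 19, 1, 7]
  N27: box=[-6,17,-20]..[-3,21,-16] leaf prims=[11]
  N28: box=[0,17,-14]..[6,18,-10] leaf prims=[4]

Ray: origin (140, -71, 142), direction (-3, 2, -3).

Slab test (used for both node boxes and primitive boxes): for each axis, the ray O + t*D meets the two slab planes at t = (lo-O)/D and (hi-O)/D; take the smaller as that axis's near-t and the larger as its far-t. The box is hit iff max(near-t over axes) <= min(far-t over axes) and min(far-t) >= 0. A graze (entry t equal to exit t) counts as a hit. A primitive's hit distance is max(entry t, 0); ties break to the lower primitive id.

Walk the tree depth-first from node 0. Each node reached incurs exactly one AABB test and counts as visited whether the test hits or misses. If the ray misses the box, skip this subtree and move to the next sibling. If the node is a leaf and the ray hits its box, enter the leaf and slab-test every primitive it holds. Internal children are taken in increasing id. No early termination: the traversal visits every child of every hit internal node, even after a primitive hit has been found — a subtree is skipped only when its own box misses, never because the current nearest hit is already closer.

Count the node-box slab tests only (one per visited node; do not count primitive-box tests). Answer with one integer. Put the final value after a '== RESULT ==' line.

Trace the traversal:
N0 x:[39,53] y:[26,46] z:[122/3,54] -> hit [122/3,46], descend [9, 11, 22, 26]
  N9 x:[139/3,53] y:[26,35] z:[127/3,51] -> miss, prune
  N11 x:[118/3,140/3] y:[28,89/2] z:[49,161/3] -> miss, prune
  N22 x:[139/3,155/3] y:[71/2,46] z:[122/3,54] -> miss, prune
  N26 x:[39,44] y:[65/2,42] z:[42,146/3] -> hit [42,42], descend [1, 7, 19, 21]
    N1 x:[39,41] y:[65/2,35] z:[42,131/3] -> miss, prune
    N7 x:[119/3,44] y:[34,42] z:[42,137/3] -> hit [42,42], descend [8, 20]
      N8 x:[119/3,41] y:[34,37] z:[136/3,137/3] -> miss, prune
      N20 x:[42,44] y:[81/2,42] z:[42,128/3] -> hit [42,42] leaf, test {P3@t=42}
    N19 x:[127/3,43] y:[67/2,71/2] z:[139/3,48] -> miss, prune
    N21 x:[42,43] y:[65/2,71/2] z:[47,146/3] -> miss, prune

11 AABB tests over nodes [0, 9, 11, 22, 26, 1, 7, 8, 20, 19, 21]; 1 leaf entered; closest P3.

== RESULT ==
11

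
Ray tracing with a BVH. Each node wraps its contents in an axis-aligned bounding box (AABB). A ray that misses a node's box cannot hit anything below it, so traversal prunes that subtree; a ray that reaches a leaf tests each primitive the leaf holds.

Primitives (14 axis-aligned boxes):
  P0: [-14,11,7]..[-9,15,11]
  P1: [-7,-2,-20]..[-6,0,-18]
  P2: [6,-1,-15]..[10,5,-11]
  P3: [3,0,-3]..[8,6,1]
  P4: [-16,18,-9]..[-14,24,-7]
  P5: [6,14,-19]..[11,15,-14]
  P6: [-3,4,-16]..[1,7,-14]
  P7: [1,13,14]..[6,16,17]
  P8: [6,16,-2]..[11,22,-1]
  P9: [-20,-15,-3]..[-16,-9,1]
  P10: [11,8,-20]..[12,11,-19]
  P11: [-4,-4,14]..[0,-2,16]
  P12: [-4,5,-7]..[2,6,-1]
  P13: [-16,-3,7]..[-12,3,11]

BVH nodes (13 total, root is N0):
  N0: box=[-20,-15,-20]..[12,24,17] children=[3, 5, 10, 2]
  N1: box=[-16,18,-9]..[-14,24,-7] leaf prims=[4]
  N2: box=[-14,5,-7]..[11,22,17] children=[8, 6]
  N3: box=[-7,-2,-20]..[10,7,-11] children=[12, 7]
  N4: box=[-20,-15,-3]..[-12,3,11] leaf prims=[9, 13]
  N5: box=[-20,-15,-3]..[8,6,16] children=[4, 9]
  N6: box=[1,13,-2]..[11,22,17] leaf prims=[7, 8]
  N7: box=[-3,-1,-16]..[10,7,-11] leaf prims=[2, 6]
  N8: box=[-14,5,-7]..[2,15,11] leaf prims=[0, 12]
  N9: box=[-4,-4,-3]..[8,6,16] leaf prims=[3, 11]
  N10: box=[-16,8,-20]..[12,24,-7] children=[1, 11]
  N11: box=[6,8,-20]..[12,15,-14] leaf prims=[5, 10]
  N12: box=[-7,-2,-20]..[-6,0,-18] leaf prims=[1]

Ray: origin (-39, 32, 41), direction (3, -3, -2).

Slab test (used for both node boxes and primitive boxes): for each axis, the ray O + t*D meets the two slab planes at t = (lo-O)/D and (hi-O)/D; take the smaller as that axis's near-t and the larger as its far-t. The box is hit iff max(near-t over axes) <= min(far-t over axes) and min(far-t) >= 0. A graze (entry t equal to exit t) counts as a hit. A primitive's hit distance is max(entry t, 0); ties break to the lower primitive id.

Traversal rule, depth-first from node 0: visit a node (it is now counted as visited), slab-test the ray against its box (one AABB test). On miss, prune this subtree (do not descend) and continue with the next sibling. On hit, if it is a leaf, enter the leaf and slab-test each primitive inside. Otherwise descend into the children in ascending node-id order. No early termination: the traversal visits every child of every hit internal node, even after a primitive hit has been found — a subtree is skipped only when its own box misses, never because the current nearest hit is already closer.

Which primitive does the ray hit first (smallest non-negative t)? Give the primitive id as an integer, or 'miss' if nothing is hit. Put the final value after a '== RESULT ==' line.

Walk:
N0 x:[19/3,17] y:[8/3,47/3] z:[12,61/2] -> hit [12,47/3], descend [2, 3, 5, 10]
  N2 x:[25/3,50/3] y:[10/3,9] z:[12,24] -> miss, prune
  N3 x:[32/3,49/3] y:[25/3,34/3] z:[26,61/2] -> miss, prune
  N5 x:[19/3,47/3] y:[26/3,47/3] z:[25/2,22] -> hit [25/2,47/3], descend [4, 9]
    N4 x:[19/3,9] y:[29/3,47/3] z:[15,22] -> miss, prune
    N9 x:[35/3,47/3] y:[26/3,12] z:[25/2,22] -> miss, prune
  N10 x:[23/3,17] y:[8/3,8] z:[24,61/2] -> miss, prune

order=[0, 2, 3, 5, 4, 9, 10]  |boxes|=7  |leaves|=0  hit=miss

== RESULT ==
miss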